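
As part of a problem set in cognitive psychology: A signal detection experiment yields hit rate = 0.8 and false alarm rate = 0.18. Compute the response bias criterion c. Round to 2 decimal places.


c = -0.5 * (z(HR) + z(FAR))
z(0.8) = 0.8416
z(0.18) = -0.9154
c = -0.5 * (0.8416 + -0.9154)
= -0.5 * -0.0738
= 0.04


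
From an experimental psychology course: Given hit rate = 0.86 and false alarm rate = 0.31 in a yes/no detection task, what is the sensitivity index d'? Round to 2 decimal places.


d' = z(HR) - z(FAR)
z(0.86) = 1.0803
z(0.31) = -0.4959
d' = 1.0803 - -0.4959
= 1.58


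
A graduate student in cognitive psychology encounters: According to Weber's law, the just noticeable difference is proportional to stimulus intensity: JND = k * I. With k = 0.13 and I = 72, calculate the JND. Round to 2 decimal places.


JND = k * I
JND = 0.13 * 72
= 9.36


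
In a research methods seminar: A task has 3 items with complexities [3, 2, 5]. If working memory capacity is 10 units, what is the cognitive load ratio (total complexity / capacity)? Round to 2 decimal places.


Total complexity = 3 + 2 + 5 = 10
Load = total / capacity = 10 / 10
= 1.00


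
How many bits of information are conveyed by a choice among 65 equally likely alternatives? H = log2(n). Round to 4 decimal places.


H = log2(n)
H = log2(65)
= 6.0224


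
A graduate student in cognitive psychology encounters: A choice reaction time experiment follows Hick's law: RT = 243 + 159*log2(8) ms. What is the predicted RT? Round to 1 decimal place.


RT = 243 + 159 * log2(8)
log2(8) = 3.0
RT = 243 + 159 * 3.0
= 243 + 477.0
= 720.0 ms


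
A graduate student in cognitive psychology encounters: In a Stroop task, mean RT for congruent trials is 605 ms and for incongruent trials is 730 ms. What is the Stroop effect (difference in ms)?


Stroop effect = RT(incongruent) - RT(congruent)
= 730 - 605
= 125 ms


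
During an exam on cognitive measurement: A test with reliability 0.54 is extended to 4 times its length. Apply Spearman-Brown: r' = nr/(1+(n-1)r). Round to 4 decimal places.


r_new = n*r / (1 + (n-1)*r)
Numerator = 4 * 0.54 = 2.16
Denominator = 1 + 3 * 0.54 = 2.62
r_new = 2.16 / 2.62
= 0.8244


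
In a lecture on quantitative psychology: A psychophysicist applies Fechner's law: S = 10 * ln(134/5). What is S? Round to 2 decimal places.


S = 10 * ln(134/5)
I/I0 = 26.8
ln(26.8) = 3.2884
S = 10 * 3.2884
= 32.88


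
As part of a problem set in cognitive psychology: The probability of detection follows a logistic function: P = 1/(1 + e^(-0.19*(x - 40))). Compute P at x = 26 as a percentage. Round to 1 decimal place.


P(x) = 1/(1 + e^(-0.19*(26 - 40)))
Exponent = -0.19 * -14 = 2.66
e^(2.66) = 14.296289
P = 1/(1 + 14.296289) = 0.065375
Percentage = 6.5


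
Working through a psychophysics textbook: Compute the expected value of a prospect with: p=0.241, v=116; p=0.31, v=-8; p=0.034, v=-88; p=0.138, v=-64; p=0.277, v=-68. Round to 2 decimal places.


EU = sum(p_i * v_i)
0.241 * 116 = 27.956
0.31 * -8 = -2.48
0.034 * -88 = -2.992
0.138 * -64 = -8.832
0.277 * -68 = -18.836
EU = 27.956 + -2.48 + -2.992 + -8.832 + -18.836
= -5.18


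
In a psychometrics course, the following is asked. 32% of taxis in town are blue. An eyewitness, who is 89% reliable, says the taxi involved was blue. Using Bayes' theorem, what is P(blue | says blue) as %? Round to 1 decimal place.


P(blue | says blue) = P(says blue | blue)*P(blue) / [P(says blue | blue)*P(blue) + P(says blue | not blue)*P(not blue)]
Numerator = 0.89 * 0.32 = 0.2848
False identification = 0.11 * 0.68 = 0.0748
P = 0.2848 / (0.2848 + 0.0748)
= 0.2848 / 0.3596
As percentage = 79.2


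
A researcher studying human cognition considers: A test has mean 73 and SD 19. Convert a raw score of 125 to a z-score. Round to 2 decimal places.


z = (X - mu) / sigma
= (125 - 73) / 19
= 52 / 19
= 2.74


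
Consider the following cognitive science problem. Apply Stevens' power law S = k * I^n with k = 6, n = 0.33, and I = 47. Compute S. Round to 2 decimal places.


S = 6 * 47^0.33
47^0.33 = 3.5628
S = 6 * 3.5628
= 21.38


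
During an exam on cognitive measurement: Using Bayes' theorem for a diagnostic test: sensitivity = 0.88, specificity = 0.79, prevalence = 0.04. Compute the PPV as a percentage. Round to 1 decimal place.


PPV = (sens * prev) / (sens * prev + (1-spec) * (1-prev))
Numerator = 0.88 * 0.04 = 0.0352
P(positive and no disease) = (1 - spec) * (1 - prev) = (1 - 0.79) * (1 - 0.04) = 0.2016
Denominator = 0.0352 + 0.2016 = 0.2368
PPV = 0.0352 / 0.2368 = 0.148649
As percentage = 14.9


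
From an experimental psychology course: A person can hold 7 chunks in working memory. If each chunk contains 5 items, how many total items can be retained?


Total items = chunks * items_per_chunk
= 7 * 5
= 35


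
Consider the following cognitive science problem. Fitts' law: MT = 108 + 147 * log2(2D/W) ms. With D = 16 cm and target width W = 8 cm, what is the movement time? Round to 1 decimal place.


MT = 108 + 147 * log2(2*16/8)
2D/W = 4.0
log2(4.0) = 2.0
MT = 108 + 147 * 2.0
= 402.0 ms


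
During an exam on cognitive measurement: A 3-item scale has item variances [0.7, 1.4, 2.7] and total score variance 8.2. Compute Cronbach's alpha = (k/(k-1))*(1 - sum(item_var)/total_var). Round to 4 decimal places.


alpha = (k/(k-1)) * (1 - sum(s_i^2)/s_total^2)
sum(item variances) = 4.8
k/(k-1) = 3/2 = 1.5
1 - 4.8/8.2 = 1 - 0.585366 = 0.414634
alpha = 1.5 * 0.414634
= 0.6220


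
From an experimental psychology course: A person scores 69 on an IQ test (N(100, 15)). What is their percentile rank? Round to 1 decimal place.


z = (IQ - mean) / SD
z = (69 - 100) / 15 = -2.0667
Percentile = Phi(-2.0667) * 100
Phi(-2.0667) = 0.019381
= 1.9


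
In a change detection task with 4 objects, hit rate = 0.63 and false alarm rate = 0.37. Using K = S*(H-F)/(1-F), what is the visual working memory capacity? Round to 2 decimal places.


K = S * (H - F) / (1 - F)
H - F = 0.26
1 - F = 0.63
K = 4 * 0.26 / 0.63
= 1.65


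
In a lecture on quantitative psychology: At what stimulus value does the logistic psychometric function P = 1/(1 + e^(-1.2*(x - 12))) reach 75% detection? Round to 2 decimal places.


At P = 0.75: 0.75 = 1/(1 + e^(-k*(x-x0)))
Solving: e^(-k*(x-x0)) = 1/3
x = x0 + ln(3)/k
ln(3) = 1.0986
x = 12 + 1.0986/1.2
= 12 + 0.9155
= 12.92


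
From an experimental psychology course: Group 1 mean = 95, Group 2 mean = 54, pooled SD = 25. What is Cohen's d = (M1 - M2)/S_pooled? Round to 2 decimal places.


Cohen's d = (M1 - M2) / S_pooled
= (95 - 54) / 25
= 41 / 25
= 1.64


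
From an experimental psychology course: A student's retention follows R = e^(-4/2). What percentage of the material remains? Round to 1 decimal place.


R = e^(-t/S)
-t/S = -4/2 = -2.0
R = e^(-2.0) = 0.135335
Percentage = 0.135335 * 100
= 13.5


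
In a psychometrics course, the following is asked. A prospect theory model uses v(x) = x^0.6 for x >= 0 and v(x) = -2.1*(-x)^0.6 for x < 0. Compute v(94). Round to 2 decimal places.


Since x = 94 >= 0, use v(x) = x^0.6
94^0.6 = 15.2713
v(94) = 15.27


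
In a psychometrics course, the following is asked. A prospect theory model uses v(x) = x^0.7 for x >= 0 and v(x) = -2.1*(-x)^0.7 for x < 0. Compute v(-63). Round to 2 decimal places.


Since x = -63 < 0, use v(x) = -lambda*(-x)^alpha
(-x) = 63
63^0.7 = 18.1777
v(-63) = -2.1 * 18.1777
= -38.17


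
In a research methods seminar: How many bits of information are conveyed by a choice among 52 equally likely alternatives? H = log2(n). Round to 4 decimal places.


H = log2(n)
H = log2(52)
= 5.7004


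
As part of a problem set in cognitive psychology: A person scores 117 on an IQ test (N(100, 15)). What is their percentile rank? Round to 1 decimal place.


z = (IQ - mean) / SD
z = (117 - 100) / 15 = 1.1333
Percentile = Phi(1.1333) * 100
Phi(1.1333) = 0.871456
= 87.1


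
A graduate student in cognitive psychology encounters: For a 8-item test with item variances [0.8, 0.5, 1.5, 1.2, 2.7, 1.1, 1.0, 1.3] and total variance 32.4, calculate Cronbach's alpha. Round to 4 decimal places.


alpha = (k/(k-1)) * (1 - sum(s_i^2)/s_total^2)
sum(item variances) = 10.1
k/(k-1) = 8/7 = 1.142857
1 - 10.1/32.4 = 1 - 0.311728 = 0.688272
alpha = 1.142857 * 0.688272
= 0.7866


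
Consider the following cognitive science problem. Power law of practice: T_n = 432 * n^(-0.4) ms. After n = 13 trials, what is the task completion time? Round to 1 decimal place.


T_n = 432 * 13^(-0.4)
13^(-0.4) = 0.358445
T_n = 432 * 0.358445
= 154.8 ms


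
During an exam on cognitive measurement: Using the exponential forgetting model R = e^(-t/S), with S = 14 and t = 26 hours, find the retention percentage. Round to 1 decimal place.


R = e^(-t/S)
-t/S = -26/14 = -1.857143
R = e^(-1.857143) = 0.156118
Percentage = 0.156118 * 100
= 15.6


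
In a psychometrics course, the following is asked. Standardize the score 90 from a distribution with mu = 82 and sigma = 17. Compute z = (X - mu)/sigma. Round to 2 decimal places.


z = (X - mu) / sigma
= (90 - 82) / 17
= 8 / 17
= 0.47


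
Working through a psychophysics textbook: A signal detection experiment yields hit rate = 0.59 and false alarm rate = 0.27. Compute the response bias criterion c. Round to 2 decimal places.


c = -0.5 * (z(HR) + z(FAR))
z(0.59) = 0.2275
z(0.27) = -0.6128
c = -0.5 * (0.2275 + -0.6128)
= -0.5 * -0.3853
= 0.19


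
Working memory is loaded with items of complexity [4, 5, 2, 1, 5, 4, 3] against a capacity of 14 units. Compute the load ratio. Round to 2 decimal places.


Total complexity = 4 + 5 + 2 + 1 + 5 + 4 + 3 = 24
Load = total / capacity = 24 / 14
= 1.71


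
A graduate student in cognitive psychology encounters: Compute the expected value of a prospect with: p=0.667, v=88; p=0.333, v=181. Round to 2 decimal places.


EU = sum(p_i * v_i)
0.667 * 88 = 58.696
0.333 * 181 = 60.273
EU = 58.696 + 60.273
= 118.97


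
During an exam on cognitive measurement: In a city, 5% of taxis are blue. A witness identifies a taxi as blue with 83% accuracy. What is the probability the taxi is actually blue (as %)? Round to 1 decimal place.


P(blue | says blue) = P(says blue | blue)*P(blue) / [P(says blue | blue)*P(blue) + P(says blue | not blue)*P(not blue)]
Numerator = 0.83 * 0.05 = 0.0415
False identification = 0.17 * 0.95 = 0.1615
P = 0.0415 / (0.0415 + 0.1615)
= 0.0415 / 0.203
As percentage = 20.4


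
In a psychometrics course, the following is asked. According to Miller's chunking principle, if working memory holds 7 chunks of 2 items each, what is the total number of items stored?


Total items = chunks * items_per_chunk
= 7 * 2
= 14


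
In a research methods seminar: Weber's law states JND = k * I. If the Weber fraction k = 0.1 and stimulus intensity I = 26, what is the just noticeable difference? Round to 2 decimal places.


JND = k * I
JND = 0.1 * 26
= 2.60


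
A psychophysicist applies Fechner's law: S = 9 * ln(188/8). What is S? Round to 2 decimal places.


S = 9 * ln(188/8)
I/I0 = 23.5
ln(23.5) = 3.157
S = 9 * 3.157
= 28.41


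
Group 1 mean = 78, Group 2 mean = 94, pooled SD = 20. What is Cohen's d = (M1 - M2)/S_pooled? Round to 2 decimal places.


Cohen's d = (M1 - M2) / S_pooled
= (78 - 94) / 20
= -16 / 20
= -0.80


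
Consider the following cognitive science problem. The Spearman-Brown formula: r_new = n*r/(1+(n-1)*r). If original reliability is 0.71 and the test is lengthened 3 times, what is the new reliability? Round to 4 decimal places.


r_new = n*r / (1 + (n-1)*r)
Numerator = 3 * 0.71 = 2.13
Denominator = 1 + 2 * 0.71 = 2.42
r_new = 2.13 / 2.42
= 0.8802


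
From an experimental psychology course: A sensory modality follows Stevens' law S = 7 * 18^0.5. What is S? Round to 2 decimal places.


S = 7 * 18^0.5
18^0.5 = 4.2426
S = 7 * 4.2426
= 29.70


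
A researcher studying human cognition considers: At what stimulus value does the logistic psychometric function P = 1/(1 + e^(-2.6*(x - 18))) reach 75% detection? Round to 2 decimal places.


At P = 0.75: 0.75 = 1/(1 + e^(-k*(x-x0)))
Solving: e^(-k*(x-x0)) = 1/3
x = x0 + ln(3)/k
ln(3) = 1.0986
x = 18 + 1.0986/2.6
= 18 + 0.4225
= 18.42


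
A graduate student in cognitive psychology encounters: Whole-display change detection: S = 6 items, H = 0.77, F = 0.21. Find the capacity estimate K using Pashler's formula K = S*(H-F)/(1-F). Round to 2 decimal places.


K = S * (H - F) / (1 - F)
H - F = 0.56
1 - F = 0.79
K = 6 * 0.56 / 0.79
= 4.25


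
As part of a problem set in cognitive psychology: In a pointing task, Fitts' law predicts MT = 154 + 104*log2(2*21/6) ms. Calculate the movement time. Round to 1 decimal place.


MT = 154 + 104 * log2(2*21/6)
2D/W = 7.0
log2(7.0) = 2.8074
MT = 154 + 104 * 2.8074
= 446.0 ms


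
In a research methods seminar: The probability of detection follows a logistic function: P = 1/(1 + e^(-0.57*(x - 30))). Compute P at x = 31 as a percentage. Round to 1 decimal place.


P(x) = 1/(1 + e^(-0.57*(31 - 30)))
Exponent = -0.57 * 1 = -0.57
e^(-0.57) = 0.565525
P = 1/(1 + 0.565525) = 0.638763
Percentage = 63.9


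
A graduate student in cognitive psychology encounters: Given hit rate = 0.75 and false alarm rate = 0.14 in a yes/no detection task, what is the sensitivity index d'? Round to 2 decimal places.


d' = z(HR) - z(FAR)
z(0.75) = 0.6745
z(0.14) = -1.0803
d' = 0.6745 - -1.0803
= 1.75


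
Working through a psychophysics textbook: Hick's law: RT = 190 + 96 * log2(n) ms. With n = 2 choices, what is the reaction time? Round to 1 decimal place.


RT = 190 + 96 * log2(2)
log2(2) = 1.0
RT = 190 + 96 * 1.0
= 190 + 96.0
= 286.0 ms


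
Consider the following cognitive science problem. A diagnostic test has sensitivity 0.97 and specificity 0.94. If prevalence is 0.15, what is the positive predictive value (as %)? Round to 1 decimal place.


PPV = (sens * prev) / (sens * prev + (1-spec) * (1-prev))
Numerator = 0.97 * 0.15 = 0.1455
P(positive and no disease) = (1 - spec) * (1 - prev) = (1 - 0.94) * (1 - 0.15) = 0.051
Denominator = 0.1455 + 0.051 = 0.1965
PPV = 0.1455 / 0.1965 = 0.740458
As percentage = 74.0


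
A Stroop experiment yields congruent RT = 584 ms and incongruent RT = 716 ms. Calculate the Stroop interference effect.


Stroop effect = RT(incongruent) - RT(congruent)
= 716 - 584
= 132 ms


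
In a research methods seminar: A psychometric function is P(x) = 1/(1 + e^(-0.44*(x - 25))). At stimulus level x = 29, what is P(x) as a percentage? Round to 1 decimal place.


P(x) = 1/(1 + e^(-0.44*(29 - 25)))
Exponent = -0.44 * 4 = -1.76
e^(-1.76) = 0.172045
P = 1/(1 + 0.172045) = 0.85321
Percentage = 85.3


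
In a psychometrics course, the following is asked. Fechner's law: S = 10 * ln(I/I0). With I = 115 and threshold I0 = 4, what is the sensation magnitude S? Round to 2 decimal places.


S = 10 * ln(115/4)
I/I0 = 28.75
ln(28.75) = 3.3586
S = 10 * 3.3586
= 33.59


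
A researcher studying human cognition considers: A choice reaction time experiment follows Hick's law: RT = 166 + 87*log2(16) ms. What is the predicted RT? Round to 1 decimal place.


RT = 166 + 87 * log2(16)
log2(16) = 4.0
RT = 166 + 87 * 4.0
= 166 + 348.0
= 514.0 ms


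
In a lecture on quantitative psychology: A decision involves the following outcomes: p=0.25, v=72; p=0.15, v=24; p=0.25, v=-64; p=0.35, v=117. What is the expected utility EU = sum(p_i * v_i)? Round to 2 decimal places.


EU = sum(p_i * v_i)
0.25 * 72 = 18.0
0.15 * 24 = 3.6
0.25 * -64 = -16.0
0.35 * 117 = 40.95
EU = 18.0 + 3.6 + -16.0 + 40.95
= 46.55


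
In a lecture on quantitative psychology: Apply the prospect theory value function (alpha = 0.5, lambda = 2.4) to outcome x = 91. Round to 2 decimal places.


Since x = 91 >= 0, use v(x) = x^0.5
91^0.5 = 9.5394
v(91) = 9.54


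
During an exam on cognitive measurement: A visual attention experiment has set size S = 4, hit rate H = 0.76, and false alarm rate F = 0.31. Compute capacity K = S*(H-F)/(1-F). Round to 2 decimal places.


K = S * (H - F) / (1 - F)
H - F = 0.45
1 - F = 0.69
K = 4 * 0.45 / 0.69
= 2.61


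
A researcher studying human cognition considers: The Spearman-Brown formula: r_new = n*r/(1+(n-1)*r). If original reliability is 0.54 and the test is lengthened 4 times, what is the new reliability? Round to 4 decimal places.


r_new = n*r / (1 + (n-1)*r)
Numerator = 4 * 0.54 = 2.16
Denominator = 1 + 3 * 0.54 = 2.62
r_new = 2.16 / 2.62
= 0.8244


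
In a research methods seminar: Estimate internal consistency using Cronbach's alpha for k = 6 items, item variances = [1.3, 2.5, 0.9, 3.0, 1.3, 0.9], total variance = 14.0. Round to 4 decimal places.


alpha = (k/(k-1)) * (1 - sum(s_i^2)/s_total^2)
sum(item variances) = 9.9
k/(k-1) = 6/5 = 1.2
1 - 9.9/14.0 = 1 - 0.707143 = 0.292857
alpha = 1.2 * 0.292857
= 0.3514


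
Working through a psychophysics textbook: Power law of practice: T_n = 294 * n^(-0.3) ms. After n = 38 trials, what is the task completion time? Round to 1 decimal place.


T_n = 294 * 38^(-0.3)
38^(-0.3) = 0.335788
T_n = 294 * 0.335788
= 98.7 ms


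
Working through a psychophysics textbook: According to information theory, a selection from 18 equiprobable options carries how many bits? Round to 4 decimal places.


H = log2(n)
H = log2(18)
= 4.1699


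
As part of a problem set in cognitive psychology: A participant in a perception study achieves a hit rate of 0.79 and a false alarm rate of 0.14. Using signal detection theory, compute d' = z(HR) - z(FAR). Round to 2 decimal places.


d' = z(HR) - z(FAR)
z(0.79) = 0.8064
z(0.14) = -1.0803
d' = 0.8064 - -1.0803
= 1.89


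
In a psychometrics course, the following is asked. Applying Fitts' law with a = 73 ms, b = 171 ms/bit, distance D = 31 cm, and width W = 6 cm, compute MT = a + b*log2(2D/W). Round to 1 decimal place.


MT = 73 + 171 * log2(2*31/6)
2D/W = 10.333333
log2(10.333333) = 3.3692
MT = 73 + 171 * 3.3692
= 649.1 ms


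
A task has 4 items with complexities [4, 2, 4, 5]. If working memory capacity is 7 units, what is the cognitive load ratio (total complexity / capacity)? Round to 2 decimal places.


Total complexity = 4 + 2 + 4 + 5 = 15
Load = total / capacity = 15 / 7
= 2.14


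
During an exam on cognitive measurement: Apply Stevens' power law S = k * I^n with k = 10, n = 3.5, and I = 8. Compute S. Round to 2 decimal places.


S = 10 * 8^3.5
8^3.5 = 1448.1547
S = 10 * 1448.1547
= 14481.55


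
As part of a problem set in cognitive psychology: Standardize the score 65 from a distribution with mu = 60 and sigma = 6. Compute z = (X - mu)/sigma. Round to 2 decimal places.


z = (X - mu) / sigma
= (65 - 60) / 6
= 5 / 6
= 0.83


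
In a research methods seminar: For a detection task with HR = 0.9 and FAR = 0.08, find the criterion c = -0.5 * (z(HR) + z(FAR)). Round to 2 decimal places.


c = -0.5 * (z(HR) + z(FAR))
z(0.9) = 1.2816
z(0.08) = -1.4051
c = -0.5 * (1.2816 + -1.4051)
= -0.5 * -0.1235
= 0.06


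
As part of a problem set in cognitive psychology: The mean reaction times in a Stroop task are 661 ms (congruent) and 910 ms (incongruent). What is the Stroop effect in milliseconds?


Stroop effect = RT(incongruent) - RT(congruent)
= 910 - 661
= 249 ms


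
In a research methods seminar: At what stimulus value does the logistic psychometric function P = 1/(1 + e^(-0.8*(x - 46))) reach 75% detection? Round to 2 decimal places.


At P = 0.75: 0.75 = 1/(1 + e^(-k*(x-x0)))
Solving: e^(-k*(x-x0)) = 1/3
x = x0 + ln(3)/k
ln(3) = 1.0986
x = 46 + 1.0986/0.8
= 46 + 1.3732
= 47.37


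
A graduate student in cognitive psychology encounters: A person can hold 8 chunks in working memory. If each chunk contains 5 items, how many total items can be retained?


Total items = chunks * items_per_chunk
= 8 * 5
= 40


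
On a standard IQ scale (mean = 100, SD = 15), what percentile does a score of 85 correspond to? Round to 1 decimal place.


z = (IQ - mean) / SD
z = (85 - 100) / 15 = -1.0
Percentile = Phi(-1.0) * 100
Phi(-1.0) = 0.158655
= 15.9


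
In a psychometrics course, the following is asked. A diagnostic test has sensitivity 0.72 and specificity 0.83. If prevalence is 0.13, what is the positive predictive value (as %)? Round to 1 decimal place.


PPV = (sens * prev) / (sens * prev + (1-spec) * (1-prev))
Numerator = 0.72 * 0.13 = 0.0936
P(positive and no disease) = (1 - spec) * (1 - prev) = (1 - 0.83) * (1 - 0.13) = 0.1479
Denominator = 0.0936 + 0.1479 = 0.2415
PPV = 0.0936 / 0.2415 = 0.387578
As percentage = 38.8


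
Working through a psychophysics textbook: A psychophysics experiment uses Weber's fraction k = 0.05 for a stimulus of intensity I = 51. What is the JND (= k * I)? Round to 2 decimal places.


JND = k * I
JND = 0.05 * 51
= 2.55


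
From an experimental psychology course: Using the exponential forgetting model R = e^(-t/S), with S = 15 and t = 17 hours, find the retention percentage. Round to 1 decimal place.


R = e^(-t/S)
-t/S = -17/15 = -1.133333
R = e^(-1.133333) = 0.321958
Percentage = 0.321958 * 100
= 32.2


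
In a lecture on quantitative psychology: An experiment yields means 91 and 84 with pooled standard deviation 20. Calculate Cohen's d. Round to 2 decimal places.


Cohen's d = (M1 - M2) / S_pooled
= (91 - 84) / 20
= 7 / 20
= 0.35


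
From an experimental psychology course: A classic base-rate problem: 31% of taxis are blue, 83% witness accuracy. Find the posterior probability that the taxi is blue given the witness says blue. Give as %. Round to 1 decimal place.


P(blue | says blue) = P(says blue | blue)*P(blue) / [P(says blue | blue)*P(blue) + P(says blue | not blue)*P(not blue)]
Numerator = 0.83 * 0.31 = 0.2573
False identification = 0.17 * 0.69 = 0.1173
P = 0.2573 / (0.2573 + 0.1173)
= 0.2573 / 0.3746
As percentage = 68.7


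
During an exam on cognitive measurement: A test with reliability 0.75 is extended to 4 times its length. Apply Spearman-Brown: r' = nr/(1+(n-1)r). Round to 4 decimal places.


r_new = n*r / (1 + (n-1)*r)
Numerator = 4 * 0.75 = 3.0
Denominator = 1 + 3 * 0.75 = 3.25
r_new = 3.0 / 3.25
= 0.9231


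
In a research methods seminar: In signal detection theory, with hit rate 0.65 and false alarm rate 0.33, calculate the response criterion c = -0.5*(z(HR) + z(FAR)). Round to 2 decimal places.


c = -0.5 * (z(HR) + z(FAR))
z(0.65) = 0.3853
z(0.33) = -0.4399
c = -0.5 * (0.3853 + -0.4399)
= -0.5 * -0.0546
= 0.03


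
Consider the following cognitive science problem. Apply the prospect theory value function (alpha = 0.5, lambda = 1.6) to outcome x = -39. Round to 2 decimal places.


Since x = -39 < 0, use v(x) = -lambda*(-x)^alpha
(-x) = 39
39^0.5 = 6.245
v(-39) = -1.6 * 6.245
= -9.99


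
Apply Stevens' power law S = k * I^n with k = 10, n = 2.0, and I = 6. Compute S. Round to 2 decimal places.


S = 10 * 6^2.0
6^2.0 = 36.0
S = 10 * 36.0
= 360.00


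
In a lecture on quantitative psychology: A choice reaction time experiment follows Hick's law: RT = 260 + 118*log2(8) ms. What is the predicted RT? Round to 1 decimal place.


RT = 260 + 118 * log2(8)
log2(8) = 3.0
RT = 260 + 118 * 3.0
= 260 + 354.0
= 614.0 ms


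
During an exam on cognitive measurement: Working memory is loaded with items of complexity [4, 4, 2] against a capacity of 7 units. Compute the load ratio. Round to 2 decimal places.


Total complexity = 4 + 4 + 2 = 10
Load = total / capacity = 10 / 7
= 1.43


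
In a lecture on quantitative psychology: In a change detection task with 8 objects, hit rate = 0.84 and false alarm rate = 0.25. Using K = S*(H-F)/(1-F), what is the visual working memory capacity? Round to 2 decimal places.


K = S * (H - F) / (1 - F)
H - F = 0.59
1 - F = 0.75
K = 8 * 0.59 / 0.75
= 6.29


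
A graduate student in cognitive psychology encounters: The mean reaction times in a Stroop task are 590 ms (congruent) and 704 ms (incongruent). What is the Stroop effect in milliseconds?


Stroop effect = RT(incongruent) - RT(congruent)
= 704 - 590
= 114 ms


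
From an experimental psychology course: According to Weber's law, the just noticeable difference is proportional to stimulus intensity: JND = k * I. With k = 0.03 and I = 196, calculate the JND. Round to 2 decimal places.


JND = k * I
JND = 0.03 * 196
= 5.88


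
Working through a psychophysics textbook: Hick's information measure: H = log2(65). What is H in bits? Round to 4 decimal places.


H = log2(n)
H = log2(65)
= 6.0224


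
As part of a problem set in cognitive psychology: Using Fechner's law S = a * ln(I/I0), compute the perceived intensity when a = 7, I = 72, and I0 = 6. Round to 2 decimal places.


S = 7 * ln(72/6)
I/I0 = 12.0
ln(12.0) = 2.4849
S = 7 * 2.4849
= 17.39


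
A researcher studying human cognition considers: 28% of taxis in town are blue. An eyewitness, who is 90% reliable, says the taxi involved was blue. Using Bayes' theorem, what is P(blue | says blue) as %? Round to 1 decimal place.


P(blue | says blue) = P(says blue | blue)*P(blue) / [P(says blue | blue)*P(blue) + P(says blue | not blue)*P(not blue)]
Numerator = 0.9 * 0.28 = 0.252
False identification = 0.1 * 0.72 = 0.072
P = 0.252 / (0.252 + 0.072)
= 0.252 / 0.324
As percentage = 77.8


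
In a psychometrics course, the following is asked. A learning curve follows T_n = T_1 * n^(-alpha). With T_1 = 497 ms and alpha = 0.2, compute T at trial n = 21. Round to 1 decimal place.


T_n = 497 * 21^(-0.2)
21^(-0.2) = 0.543946
T_n = 497 * 0.543946
= 270.3 ms


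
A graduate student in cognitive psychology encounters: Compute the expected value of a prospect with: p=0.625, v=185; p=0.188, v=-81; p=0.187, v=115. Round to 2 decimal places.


EU = sum(p_i * v_i)
0.625 * 185 = 115.625
0.188 * -81 = -15.228
0.187 * 115 = 21.505
EU = 115.625 + -15.228 + 21.505
= 121.90


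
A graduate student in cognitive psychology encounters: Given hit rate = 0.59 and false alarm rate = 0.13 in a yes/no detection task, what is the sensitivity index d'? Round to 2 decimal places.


d' = z(HR) - z(FAR)
z(0.59) = 0.2275
z(0.13) = -1.1264
d' = 0.2275 - -1.1264
= 1.35


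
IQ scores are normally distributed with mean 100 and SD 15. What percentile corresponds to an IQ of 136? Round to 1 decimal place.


z = (IQ - mean) / SD
z = (136 - 100) / 15 = 2.4
Percentile = Phi(2.4) * 100
Phi(2.4) = 0.991802
= 99.2


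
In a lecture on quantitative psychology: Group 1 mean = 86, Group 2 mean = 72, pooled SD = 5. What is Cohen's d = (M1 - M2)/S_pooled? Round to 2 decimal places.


Cohen's d = (M1 - M2) / S_pooled
= (86 - 72) / 5
= 14 / 5
= 2.80


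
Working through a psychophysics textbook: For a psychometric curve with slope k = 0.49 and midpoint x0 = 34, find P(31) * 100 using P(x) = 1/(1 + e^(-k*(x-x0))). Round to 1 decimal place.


P(x) = 1/(1 + e^(-0.49*(31 - 34)))
Exponent = -0.49 * -3 = 1.47
e^(1.47) = 4.349235
P = 1/(1 + 4.349235) = 0.186943
Percentage = 18.7


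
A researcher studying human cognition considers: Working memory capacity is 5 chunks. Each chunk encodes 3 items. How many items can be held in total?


Total items = chunks * items_per_chunk
= 5 * 3
= 15


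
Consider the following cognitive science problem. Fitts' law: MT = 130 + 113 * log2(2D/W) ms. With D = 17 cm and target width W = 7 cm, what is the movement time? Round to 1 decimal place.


MT = 130 + 113 * log2(2*17/7)
2D/W = 4.857143
log2(4.857143) = 2.2801
MT = 130 + 113 * 2.2801
= 387.7 ms


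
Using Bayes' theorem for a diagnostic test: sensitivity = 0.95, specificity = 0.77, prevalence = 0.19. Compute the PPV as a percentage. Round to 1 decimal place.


PPV = (sens * prev) / (sens * prev + (1-spec) * (1-prev))
Numerator = 0.95 * 0.19 = 0.1805
P(positive and no disease) = (1 - spec) * (1 - prev) = (1 - 0.77) * (1 - 0.19) = 0.1863
Denominator = 0.1805 + 0.1863 = 0.3668
PPV = 0.1805 / 0.3668 = 0.492094
As percentage = 49.2


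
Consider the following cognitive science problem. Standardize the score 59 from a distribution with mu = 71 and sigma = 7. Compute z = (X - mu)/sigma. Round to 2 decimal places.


z = (X - mu) / sigma
= (59 - 71) / 7
= -12 / 7
= -1.71


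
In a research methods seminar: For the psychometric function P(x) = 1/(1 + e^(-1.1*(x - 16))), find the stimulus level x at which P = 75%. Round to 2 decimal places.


At P = 0.75: 0.75 = 1/(1 + e^(-k*(x-x0)))
Solving: e^(-k*(x-x0)) = 1/3
x = x0 + ln(3)/k
ln(3) = 1.0986
x = 16 + 1.0986/1.1
= 16 + 0.9987
= 17.00


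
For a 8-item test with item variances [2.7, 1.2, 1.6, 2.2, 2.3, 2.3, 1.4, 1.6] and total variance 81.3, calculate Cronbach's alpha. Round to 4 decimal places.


alpha = (k/(k-1)) * (1 - sum(s_i^2)/s_total^2)
sum(item variances) = 15.3
k/(k-1) = 8/7 = 1.142857
1 - 15.3/81.3 = 1 - 0.188192 = 0.811808
alpha = 1.142857 * 0.811808
= 0.9278


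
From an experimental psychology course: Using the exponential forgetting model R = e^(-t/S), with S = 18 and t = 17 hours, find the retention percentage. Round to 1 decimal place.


R = e^(-t/S)
-t/S = -17/18 = -0.944444
R = e^(-0.944444) = 0.388896
Percentage = 0.388896 * 100
= 38.9


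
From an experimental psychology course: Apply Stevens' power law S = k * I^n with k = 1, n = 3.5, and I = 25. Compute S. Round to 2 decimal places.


S = 1 * 25^3.5
25^3.5 = 78125.0
S = 1 * 78125.0
= 78125.00


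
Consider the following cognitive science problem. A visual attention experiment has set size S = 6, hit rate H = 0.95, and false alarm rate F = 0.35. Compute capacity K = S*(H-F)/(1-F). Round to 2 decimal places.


K = S * (H - F) / (1 - F)
H - F = 0.6
1 - F = 0.65
K = 6 * 0.6 / 0.65
= 5.54


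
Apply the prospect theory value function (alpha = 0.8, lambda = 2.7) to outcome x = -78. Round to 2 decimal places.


Since x = -78 < 0, use v(x) = -lambda*(-x)^alpha
(-x) = 78
78^0.8 = 32.6344
v(-78) = -2.7 * 32.6344
= -88.11


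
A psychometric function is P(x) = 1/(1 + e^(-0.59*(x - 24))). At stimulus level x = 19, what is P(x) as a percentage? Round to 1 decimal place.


P(x) = 1/(1 + e^(-0.59*(19 - 24)))
Exponent = -0.59 * -5 = 2.95
e^(2.95) = 19.105954
P = 1/(1 + 19.105954) = 0.049737
Percentage = 5.0


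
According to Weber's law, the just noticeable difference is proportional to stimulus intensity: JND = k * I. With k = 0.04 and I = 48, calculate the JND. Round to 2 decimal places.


JND = k * I
JND = 0.04 * 48
= 1.92


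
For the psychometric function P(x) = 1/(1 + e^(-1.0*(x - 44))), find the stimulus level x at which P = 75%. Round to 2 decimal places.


At P = 0.75: 0.75 = 1/(1 + e^(-k*(x-x0)))
Solving: e^(-k*(x-x0)) = 1/3
x = x0 + ln(3)/k
ln(3) = 1.0986
x = 44 + 1.0986/1.0
= 44 + 1.0986
= 45.10


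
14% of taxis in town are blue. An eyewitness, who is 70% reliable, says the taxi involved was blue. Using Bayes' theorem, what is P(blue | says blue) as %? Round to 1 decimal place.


P(blue | says blue) = P(says blue | blue)*P(blue) / [P(says blue | blue)*P(blue) + P(says blue | not blue)*P(not blue)]
Numerator = 0.7 * 0.14 = 0.098
False identification = 0.3 * 0.86 = 0.258
P = 0.098 / (0.098 + 0.258)
= 0.098 / 0.356
As percentage = 27.5


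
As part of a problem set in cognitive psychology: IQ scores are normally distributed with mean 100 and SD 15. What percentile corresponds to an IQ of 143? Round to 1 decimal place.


z = (IQ - mean) / SD
z = (143 - 100) / 15 = 2.8667
Percentile = Phi(2.8667) * 100
Phi(2.8667) = 0.997926
= 99.8


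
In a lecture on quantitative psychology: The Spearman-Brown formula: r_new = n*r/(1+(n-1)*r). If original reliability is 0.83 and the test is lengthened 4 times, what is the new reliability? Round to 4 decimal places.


r_new = n*r / (1 + (n-1)*r)
Numerator = 4 * 0.83 = 3.32
Denominator = 1 + 3 * 0.83 = 3.49
r_new = 3.32 / 3.49
= 0.9513


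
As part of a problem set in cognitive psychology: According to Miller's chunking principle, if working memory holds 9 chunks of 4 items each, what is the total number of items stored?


Total items = chunks * items_per_chunk
= 9 * 4
= 36


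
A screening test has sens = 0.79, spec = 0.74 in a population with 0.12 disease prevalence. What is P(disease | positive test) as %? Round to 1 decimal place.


PPV = (sens * prev) / (sens * prev + (1-spec) * (1-prev))
Numerator = 0.79 * 0.12 = 0.0948
P(positive and no disease) = (1 - spec) * (1 - prev) = (1 - 0.74) * (1 - 0.12) = 0.2288
Denominator = 0.0948 + 0.2288 = 0.3236
PPV = 0.0948 / 0.3236 = 0.292954
As percentage = 29.3


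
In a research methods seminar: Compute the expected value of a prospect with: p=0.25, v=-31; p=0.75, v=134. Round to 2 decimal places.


EU = sum(p_i * v_i)
0.25 * -31 = -7.75
0.75 * 134 = 100.5
EU = -7.75 + 100.5
= 92.75


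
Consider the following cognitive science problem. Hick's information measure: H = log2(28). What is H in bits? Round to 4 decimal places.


H = log2(n)
H = log2(28)
= 4.8074


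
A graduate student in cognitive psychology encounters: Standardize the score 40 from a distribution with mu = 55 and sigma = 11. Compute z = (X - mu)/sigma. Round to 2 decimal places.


z = (X - mu) / sigma
= (40 - 55) / 11
= -15 / 11
= -1.36


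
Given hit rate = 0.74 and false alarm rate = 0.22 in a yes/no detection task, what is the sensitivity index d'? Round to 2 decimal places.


d' = z(HR) - z(FAR)
z(0.74) = 0.6433
z(0.22) = -0.7722
d' = 0.6433 - -0.7722
= 1.42


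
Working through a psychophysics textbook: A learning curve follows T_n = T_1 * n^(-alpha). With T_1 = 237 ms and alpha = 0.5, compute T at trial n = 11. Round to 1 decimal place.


T_n = 237 * 11^(-0.5)
11^(-0.5) = 0.301511
T_n = 237 * 0.301511
= 71.5 ms


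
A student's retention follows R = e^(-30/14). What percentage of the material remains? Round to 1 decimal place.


R = e^(-t/S)
-t/S = -30/14 = -2.142857
R = e^(-2.142857) = 0.117319
Percentage = 0.117319 * 100
= 11.7


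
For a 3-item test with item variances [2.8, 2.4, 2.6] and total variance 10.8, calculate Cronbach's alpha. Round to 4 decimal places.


alpha = (k/(k-1)) * (1 - sum(s_i^2)/s_total^2)
sum(item variances) = 7.8
k/(k-1) = 3/2 = 1.5
1 - 7.8/10.8 = 1 - 0.722222 = 0.277778
alpha = 1.5 * 0.277778
= 0.4167


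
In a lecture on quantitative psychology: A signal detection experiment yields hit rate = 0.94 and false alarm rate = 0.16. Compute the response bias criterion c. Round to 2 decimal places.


c = -0.5 * (z(HR) + z(FAR))
z(0.94) = 1.5548
z(0.16) = -0.9945
c = -0.5 * (1.5548 + -0.9945)
= -0.5 * 0.5603
= -0.28


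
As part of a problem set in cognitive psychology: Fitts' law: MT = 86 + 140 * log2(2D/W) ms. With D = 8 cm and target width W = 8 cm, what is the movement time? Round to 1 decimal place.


MT = 86 + 140 * log2(2*8/8)
2D/W = 2.0
log2(2.0) = 1.0
MT = 86 + 140 * 1.0
= 226.0 ms


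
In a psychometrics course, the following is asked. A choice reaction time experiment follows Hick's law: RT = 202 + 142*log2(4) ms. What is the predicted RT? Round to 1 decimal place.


RT = 202 + 142 * log2(4)
log2(4) = 2.0
RT = 202 + 142 * 2.0
= 202 + 284.0
= 486.0 ms


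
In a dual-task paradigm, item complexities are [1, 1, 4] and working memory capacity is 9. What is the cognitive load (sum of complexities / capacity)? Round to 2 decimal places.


Total complexity = 1 + 1 + 4 = 6
Load = total / capacity = 6 / 9
= 0.67


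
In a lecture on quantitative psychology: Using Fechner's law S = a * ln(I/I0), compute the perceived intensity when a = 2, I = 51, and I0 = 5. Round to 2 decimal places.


S = 2 * ln(51/5)
I/I0 = 10.2
ln(10.2) = 2.3224
S = 2 * 2.3224
= 4.64


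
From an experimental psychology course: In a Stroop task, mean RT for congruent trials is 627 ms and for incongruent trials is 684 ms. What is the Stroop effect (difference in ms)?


Stroop effect = RT(incongruent) - RT(congruent)
= 684 - 627
= 57 ms


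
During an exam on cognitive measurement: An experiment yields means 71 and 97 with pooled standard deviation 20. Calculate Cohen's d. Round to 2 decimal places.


Cohen's d = (M1 - M2) / S_pooled
= (71 - 97) / 20
= -26 / 20
= -1.30


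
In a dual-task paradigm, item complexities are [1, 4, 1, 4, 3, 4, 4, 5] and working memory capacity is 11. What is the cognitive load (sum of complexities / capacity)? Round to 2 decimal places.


Total complexity = 1 + 4 + 1 + 4 + 3 + 4 + 4 + 5 = 26
Load = total / capacity = 26 / 11
= 2.36


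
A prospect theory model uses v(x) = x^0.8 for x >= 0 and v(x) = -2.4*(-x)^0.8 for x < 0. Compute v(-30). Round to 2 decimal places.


Since x = -30 < 0, use v(x) = -lambda*(-x)^alpha
(-x) = 30
30^0.8 = 15.1949
v(-30) = -2.4 * 15.1949
= -36.47


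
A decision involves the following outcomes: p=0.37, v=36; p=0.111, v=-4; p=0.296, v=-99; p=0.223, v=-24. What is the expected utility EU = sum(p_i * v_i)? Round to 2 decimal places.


EU = sum(p_i * v_i)
0.37 * 36 = 13.32
0.111 * -4 = -0.444
0.296 * -99 = -29.304
0.223 * -24 = -5.352
EU = 13.32 + -0.444 + -29.304 + -5.352
= -21.78


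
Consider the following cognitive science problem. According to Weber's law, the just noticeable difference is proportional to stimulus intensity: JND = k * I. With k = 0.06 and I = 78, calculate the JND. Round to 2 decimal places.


JND = k * I
JND = 0.06 * 78
= 4.68


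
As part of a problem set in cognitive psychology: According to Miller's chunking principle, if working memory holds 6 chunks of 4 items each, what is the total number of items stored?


Total items = chunks * items_per_chunk
= 6 * 4
= 24


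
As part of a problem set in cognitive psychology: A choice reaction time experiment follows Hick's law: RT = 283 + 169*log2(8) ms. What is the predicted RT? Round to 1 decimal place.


RT = 283 + 169 * log2(8)
log2(8) = 3.0
RT = 283 + 169 * 3.0
= 283 + 507.0
= 790.0 ms


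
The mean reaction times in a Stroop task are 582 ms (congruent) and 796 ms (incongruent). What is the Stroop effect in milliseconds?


Stroop effect = RT(incongruent) - RT(congruent)
= 796 - 582
= 214 ms


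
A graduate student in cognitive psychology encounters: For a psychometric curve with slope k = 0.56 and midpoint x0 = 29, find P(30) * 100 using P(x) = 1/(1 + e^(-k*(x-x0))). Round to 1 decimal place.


P(x) = 1/(1 + e^(-0.56*(30 - 29)))
Exponent = -0.56 * 1 = -0.56
e^(-0.56) = 0.571209
P = 1/(1 + 0.571209) = 0.636453
Percentage = 63.6


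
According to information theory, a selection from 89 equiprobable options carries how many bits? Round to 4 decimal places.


H = log2(n)
H = log2(89)
= 6.4757


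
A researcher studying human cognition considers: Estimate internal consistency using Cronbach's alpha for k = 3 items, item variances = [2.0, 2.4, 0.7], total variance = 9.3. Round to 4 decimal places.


alpha = (k/(k-1)) * (1 - sum(s_i^2)/s_total^2)
sum(item variances) = 5.1
k/(k-1) = 3/2 = 1.5
1 - 5.1/9.3 = 1 - 0.548387 = 0.451613
alpha = 1.5 * 0.451613
= 0.6774


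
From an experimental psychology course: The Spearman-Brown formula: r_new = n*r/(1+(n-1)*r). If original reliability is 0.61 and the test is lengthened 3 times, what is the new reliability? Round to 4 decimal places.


r_new = n*r / (1 + (n-1)*r)
Numerator = 3 * 0.61 = 1.83
Denominator = 1 + 2 * 0.61 = 2.22
r_new = 1.83 / 2.22
= 0.8243


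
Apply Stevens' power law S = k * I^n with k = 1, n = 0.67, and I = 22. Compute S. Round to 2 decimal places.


S = 1 * 22^0.67
22^0.67 = 7.9327
S = 1 * 7.9327
= 7.93


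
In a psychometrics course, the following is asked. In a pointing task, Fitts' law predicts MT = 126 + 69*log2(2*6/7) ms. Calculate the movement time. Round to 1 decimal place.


MT = 126 + 69 * log2(2*6/7)
2D/W = 1.714286
log2(1.714286) = 0.7776
MT = 126 + 69 * 0.7776
= 179.7 ms


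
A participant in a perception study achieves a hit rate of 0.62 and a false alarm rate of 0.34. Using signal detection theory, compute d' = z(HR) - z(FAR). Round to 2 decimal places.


d' = z(HR) - z(FAR)
z(0.62) = 0.3055
z(0.34) = -0.4125
d' = 0.3055 - -0.4125
= 0.72
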